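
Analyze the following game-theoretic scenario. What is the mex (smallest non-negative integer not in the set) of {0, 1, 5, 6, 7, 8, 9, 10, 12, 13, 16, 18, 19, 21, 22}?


Set = {0, 1, 5, 6, 7, 8, 9, 10, 12, 13, 16, 18, 19, 21, 22}
0 is in the set.
1 is in the set.
2 is NOT in the set. This is the mex.
mex = 2

2


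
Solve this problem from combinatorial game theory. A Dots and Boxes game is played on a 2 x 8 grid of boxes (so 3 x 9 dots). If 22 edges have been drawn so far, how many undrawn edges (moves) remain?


Grid: 2 x 8 boxes, i.e. 3 rows and 9 columns of dots.
Horizontal edges: (rows + 1) * cols = 3 * 8 = 24
Vertical edges: rows * (cols + 1) = 2 * 9 = 18
Total edges: 24 + 18 = 42
Edges drawn: 22
Remaining: 42 - 22 = 20

20


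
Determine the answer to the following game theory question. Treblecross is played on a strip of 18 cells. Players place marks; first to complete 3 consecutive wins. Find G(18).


Treblecross: place X on empty cells; 3-in-a-row wins.
Playing within two cells of an existing X lets the opponent win at once, so sensible play treats the cells i-2..i+2 around each X as dead. The player left with no safe cell loses, so this is a normal-play take-away game on strips of safe cells.
Placing X at cell i (0-indexed) of a strip of k safe cells leaves independent strips of sizes max(0, i-2) and max(0, k-i-3). Hence G(k) = mex{ G(max(0,i-2)) XOR G(max(0,k-i-3)) : 0 <= i < k }, with G(0) = 0.
G(1): splits (0,0):0^0=0 -> mex({0}) = 1
G(2): splits (0,0):0^0=0 -> mex({0}) = 1
G(3): splits (0,0):0^0=0 -> mex({0}) = 1
G(4): splits (0,1):0^1=1 (0,0):0^0=0 -> mex({0, 1}) = 2
G(5): splits (0,2):0^1=1 (0,1):0^1=1 (0,0):0^0=0 -> mex({0, 1}) = 2
G(6) = mex({1}) = 0
G(7) = mex({0, 1, 2}) = 3
G(8) = mex({0, 1, 2}) = 3
G(9) = mex({0, 2}) = 1
G(10) = mex({0, 2, 3}) = 1
G(11) = mex({0, 3}) = 1
G(12) = mex({1, 3}) = 0
G(13) = mex({0, 1, 2, 3}) = 4
G(14) = mex({0, 1, 2}) = 3
G(15) = mex({0, 1, 2}) = 3
G(16) = mex({0, 1, 2, 4}) = 3
G(17) = mex({0, 1, 3, 4}) = 2
G(18) = mex({0, 1, 3, 4}) = 2
Therefore G(18) = 2.

2


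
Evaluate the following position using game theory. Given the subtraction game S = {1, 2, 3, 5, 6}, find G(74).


The subtraction set is S = {1, 2, 3, 5, 6}.
G(k) = mex{ G(k - s) : s in S, s <= k }. We compute iteratively: G(0) = 0.
G(1) = mex({0}) = 1
G(2) = mex({0, 1}) = 2
G(3) = mex({0, 1, 2}) = 3
G(4) = mex({1, 2, 3}) = 0
G(5) = mex({0, 2, 3}) = 1
G(6) = mex({0, 1, 3}) = 2
G(7) = mex({0, 1, 2}) = 3
G(8) = mex({1, 2, 3}) = 0
G(9) = mex({0, 2, 3}) = 1
Observe that G(4)..G(9) = 0, 1, 2, 3, 0, 1 repeats G(0)..G(5) = 0, 1, 2, 3, 0, 1.
For k >= max(S) = 6, G(k) is determined by the previous 6 values G(k-6)..G(k-1); a window of 6 consecutive values has recurred shifted by 4, so by induction G(k + 4) = G(k) for all k >= 0: the sequence is periodic from the start with period 4.
One period: G(0..3) = 0, 1, 2, 3.
74 mod 4 = 2, so G(74) = G(2) = 2.

2


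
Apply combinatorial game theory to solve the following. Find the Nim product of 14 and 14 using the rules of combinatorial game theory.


Nim multiplication is bilinear over XOR: (u XOR v) * w = (u*w) XOR (v*w).
So we split each operand into its bit components and XOR the pairwise Nim products.
14 = 2 + 4 + 8 (as XOR of powers of 2).
14 = 2 + 4 + 8 (as XOR of powers of 2).
Using the standard Nim-product table on single bits:
  2*2 = 3,   2*4 = 8,   2*8 = 12,
  4*4 = 6,   4*8 = 11,  8*8 = 13,
and  1*x = x (identity), k*l = l*k (commutative).
Pairwise Nim products:
  2 * 2 = 3
  2 * 4 = 8
  2 * 8 = 12
  4 * 2 = 8
  4 * 4 = 6
  4 * 8 = 11
  8 * 2 = 12
  8 * 4 = 11
  8 * 8 = 13
XOR them: 3 XOR 8 XOR 12 XOR 8 XOR 6 XOR 11 XOR 12 XOR 11 XOR 13 = 8.
Result: 14 * 14 = 8 (in Nim).

8


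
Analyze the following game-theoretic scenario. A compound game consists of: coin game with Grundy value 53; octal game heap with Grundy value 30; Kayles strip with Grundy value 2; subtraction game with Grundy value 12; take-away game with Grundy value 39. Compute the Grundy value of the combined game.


By the Sprague-Grundy theorem, the Grundy value of a sum of games is the XOR of individual Grundy values.
coin game: Grundy value = 53. Running XOR: 0 XOR 53 = 53
octal game heap: Grundy value = 30. Running XOR: 53 XOR 30 = 43
Kayles strip: Grundy value = 2. Running XOR: 43 XOR 2 = 41
subtraction game: Grundy value = 12. Running XOR: 41 XOR 12 = 37
take-away game: Grundy value = 39. Running XOR: 37 XOR 39 = 2
The combined Grundy value is 2.

2


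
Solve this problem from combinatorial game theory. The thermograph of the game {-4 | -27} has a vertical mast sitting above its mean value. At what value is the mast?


Game = {-4 | -27}, a switch {a | b} with numbers a > b.
Its thermograph has left wall a - t and right wall b + t, which meet at t = (a - b)/2, where both equal (a + b)/2. So the mast (mean value) is at (a + b)/2.
Mean = (-4 + (-27))/2 = -31/2 = -31/2

-31/2


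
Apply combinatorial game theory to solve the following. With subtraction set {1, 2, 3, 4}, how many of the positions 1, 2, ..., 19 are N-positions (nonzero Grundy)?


Subtraction set S = {1, 2, 3, 4}, so G(n) = n mod 5.
G(n) = 0 when n is a multiple of 5.
Multiples of 5 in [1, 19]: 3
N-positions (nonzero Grundy) = 19 - 3 = 16

16


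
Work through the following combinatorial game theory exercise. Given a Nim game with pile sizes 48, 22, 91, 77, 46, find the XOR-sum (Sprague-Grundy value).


We need the XOR (exclusive or) of all pile sizes.
After XOR-ing pile 1 (size 48): 0 XOR 48 = 48
After XOR-ing pile 2 (size 22): 48 XOR 22 = 38
After XOR-ing pile 3 (size 91): 38 XOR 91 = 125
After XOR-ing pile 4 (size 77): 125 XOR 77 = 48
After XOR-ing pile 5 (size 46): 48 XOR 46 = 30
The Nim-value of this position is 30.

30


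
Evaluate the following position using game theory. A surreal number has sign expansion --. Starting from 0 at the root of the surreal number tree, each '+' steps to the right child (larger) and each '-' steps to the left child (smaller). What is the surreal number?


Sign expansion: --
Rule: track bounds (lo, hi), initially (-inf, +inf). On '+', the current value becomes lo and we move to the simplest number in (value, hi): value + 1 if hi = +inf, otherwise the midpoint (value + hi)/2. On '-', the current value becomes hi and we move to value - 1 if lo = -inf, otherwise the midpoint (lo + value)/2.
Start at 0.
Step 1: sign = -, move left. Bounds: (-inf, 0). Value = -1
Step 2: sign = -, move left. Bounds: (-inf, -1). Value = -2
The surreal number with sign expansion -- is -2.

-2


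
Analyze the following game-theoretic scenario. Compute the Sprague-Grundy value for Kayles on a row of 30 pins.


Kayles: a move removes 1 or 2 adjacent pins from a contiguous row.
Removing pins from a row of k leaves two independent rows (a, b) with a + b = k - 1 (one pin) or a + b = k - 2 (two pins); an end removal gives a = 0.
By Sprague-Grundy, G(k) = mex{ G(a) XOR G(b) } over all these splits. G(0) = 0.
G(1): splits (0,0):0^0=0 -> mex({0}) = 1
G(2): splits (0,1):0^1=1 (0,0):0^0=0 -> mex({0, 1}) = 2
G(3): splits (0,2):0^2=2 (1,1):1^1=0 (0,1):0^1=1 -> mex({0, 1, 2}) = 3
G(4): splits (0,3):0^3=3 (1,2):1^2=3 (0,2):0^2=2 (1,1):1^1=0 -> mex({0, 2, 3}) = 1
G(5): splits (0,4):0^1=1 (1,3):1^3=2 (2,2):2^2=0 (0,3):0^3=3 (1,2):1^2=3 -> mex({0, 1, 2, 3}) = 4
G(6) = mex({0, 1, 2, 4}) = 3
G(7) = mex({0, 1, 3, 4, 5}) = 2
G(8) = mex({0, 2, 3, 5, 6}) = 1
G(9) = mex({0, 1, 2, 3, 6, 7}) = 4
G(10) = mex({0, 1, 3, 4, 5, 7}) = 2
G(11) = mex({0, 1, 2, 3, 4, 5}) = 6
G(12) = mex({0, 1, 2, 3, 5, 6, 7}) = 4
G(13) = mex({0, 2, 3, 4, 6, 7}) = 1
G(14) = mex({0, 1, 4, 5, 6, 7}) = 2
G(15) = mex({0, 1, 2, 3, 4, 5, 6}) = 7
G(16) = mex({0, 2, 3, 5, 6, 7}) = 1
G(17) = mex({0, 1, 2, 3, 5, 6, 7}) = 4
G(18) = mex({0, 1, 2, 4, 5, 6}) = 3
G(19) = mex({0, 1, 3, 4, 5, 7}) = 2
G(20) = mex({0, 2, 3, 4, 5, 6, 7}) = 1
G(21) = mex({0, 1, 2, 3, 5, 6, 7}) = 4
G(22) = mex({0, 1, 2, 3, 4, 5, 7}) = 6
G(23) = mex({0, 1, 2, 3, 4, 5, 6}) = 7
G(24) = mex({0, 1, 2, 3, 5, 6, 7}) = 4
G(25) = mex({0, 2, 3, 4, 6, 7}) = 1
G(26) = mex({0, 1, 3, 4, 5, 6, 7}) = 2
G(27) = mex({0, 1, 2, 3, 4, 5, 6, 7}) = 8
G(28) = mex({0, 1, 2, 3, 4, 6, 7, 8}) = 5
G(29) = mex({0, 1, 2, 3, 5, 6, 7, 8, 9}) = 4
G(30) = mex({0, 1, 2, 3, 4, 5, 6, 9, 10}) = 7
Therefore G(30) = 7.

7


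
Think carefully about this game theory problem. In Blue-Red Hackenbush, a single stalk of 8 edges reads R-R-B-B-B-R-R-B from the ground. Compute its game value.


Edges (from ground): R-R-B-B-B-R-R-B
By Berlekamp's sign-expansion rule, a Blue-Red Hackenbush stalk has the value of the surreal number whose sign sequence is the edge sequence with B -> + and R -> -.
Sign sequence: --+++--+
Trace the sign expansion in the surreal number tree, starting from 0:
Edge 1: R (sign -) -> bounds (-inf, 0), value = -1
Edge 2: R (sign -) -> bounds (-inf, -1), value = -2
Edge 3: B (sign +) -> bounds (-2, -1), value = -3/2
Edge 4: B (sign +) -> bounds (-3/2, -1), value = -5/4
Edge 5: B (sign +) -> bounds (-5/4, -1), value = -9/8
Edge 6: R (sign -) -> bounds (-5/4, -9/8), value = -19/16
Edge 7: R (sign -) -> bounds (-5/4, -19/16), value = -39/32
Edge 8: B (sign +) -> bounds (-39/32, -19/16), value = -77/64
Game value = -77/64

-77/64


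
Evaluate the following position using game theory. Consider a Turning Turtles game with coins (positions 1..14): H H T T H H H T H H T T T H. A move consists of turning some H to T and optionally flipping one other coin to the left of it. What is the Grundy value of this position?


Coins: H H T T H H H T H H T T T H
Key fact: a single head at position k behaves exactly like a Nim heap of size k (turning it to T and optionally flipping a coin at j < k corresponds to moving the heap from k to j, or to 0), and heads combine as a disjunctive sum (two heads at the same place would cancel, matching j XOR j = 0). So the Nim-value is the XOR of the 1-indexed positions of the heads.
Face-up positions (1-indexed): [1, 2, 5, 6, 7, 9, 10, 14]
XOR 0 with 1: 0 XOR 1 = 1
XOR 1 with 2: 1 XOR 2 = 3
XOR 3 with 5: 3 XOR 5 = 6
XOR 6 with 6: 6 XOR 6 = 0
XOR 0 with 7: 0 XOR 7 = 7
XOR 7 with 9: 7 XOR 9 = 14
XOR 14 with 10: 14 XOR 10 = 4
XOR 4 with 14: 4 XOR 14 = 10
Nim-value = 10

10


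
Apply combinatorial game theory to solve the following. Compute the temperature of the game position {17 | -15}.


The game is {17 | -15}, a switch {a | b} with numbers a > b.
Cooling {a | b} by t gives {a - t | b + t}, which stops being hot when a - t = b + t, i.e. at t = (a - b)/2. So the temperature of a switch is (a - b)/2.
Temperature = (Left option - Right option) / 2
= (17 - (-15)) / 2
= 32 / 2
= 16

16


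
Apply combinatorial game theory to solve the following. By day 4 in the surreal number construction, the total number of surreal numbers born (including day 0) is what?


Day 0: {|} = 0 is born. Count = 1.
Day n: the number of surreal numbers born by day n is 2^(n+1) - 1.
By day 0: 2^1 - 1 = 1
By day 1: 2^2 - 1 = 3
By day 2: 2^3 - 1 = 7
By day 3: 2^4 - 1 = 15
By day 4: 2^5 - 1 = 31
By day 4: 31 surreal numbers.

31


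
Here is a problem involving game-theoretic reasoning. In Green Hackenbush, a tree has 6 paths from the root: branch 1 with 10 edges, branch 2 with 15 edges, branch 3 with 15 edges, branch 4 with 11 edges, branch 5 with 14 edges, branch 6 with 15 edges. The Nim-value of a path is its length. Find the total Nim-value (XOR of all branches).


The tree has 6 branches from the ground vertex.
In Green Hackenbush, the Nim-value of a simple path of length k is k.
Branch 1: length 10, Nim-value = 10
Branch 2: length 15, Nim-value = 15
Branch 3: length 15, Nim-value = 15
Branch 4: length 11, Nim-value = 11
Branch 5: length 14, Nim-value = 14
Branch 6: length 15, Nim-value = 15
Total Nim-value = XOR of all branch values:
0 XOR 10 = 10
10 XOR 15 = 5
5 XOR 15 = 10
10 XOR 11 = 1
1 XOR 14 = 15
15 XOR 15 = 0
Nim-value of the tree = 0

0


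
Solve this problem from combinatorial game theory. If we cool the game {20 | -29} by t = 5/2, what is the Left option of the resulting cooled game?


Original game: {20 | -29} (a switch {a | b} with a > b).
Cooling by t (for t below the temperature (a - b)/2 = 49/2) taxes each move by t: {a | b} cooled by t is {a - t | b + t}.
Cooling amount: t = 5/2
Cooled Left option: 20 - 5/2 = 35/2
Cooled Right option: -29 + 5/2 = -53/2
Cooled game: {35/2 | -53/2}
Left option = 35/2

35/2


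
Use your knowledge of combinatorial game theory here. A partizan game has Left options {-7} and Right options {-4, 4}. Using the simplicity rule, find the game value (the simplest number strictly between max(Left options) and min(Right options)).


Left options: {-7}, max = -7
Right options: {-4, 4}, min = -4
All options are numbers and max(Left) < min(Right), so by the simplicity theorem the value is the simplest (earliest-born) number strictly between -7 and -4.
Integers -6 through -5 all lie strictly between -7 and -4.
Among integers, the simplest (lowest birthday = smallest |n|; 0 is born on day 0, +-n on day n) is -5.
No non-integer in the interval can be simpler: if x is a non-integer in the interval, then floor(x) or ceil(x) also lies in the interval (the interval contains an integer), and both are proper prefixes of x's sign expansion, i.e. born earlier. So the game value is -5.
Game value = -5

-5


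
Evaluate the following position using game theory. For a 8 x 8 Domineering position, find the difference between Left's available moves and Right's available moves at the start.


Board is 8 x 8 (rows x cols).
Left (vertical) placements: (rows-1) * cols = 7 * 8 = 56
Right (horizontal) placements: rows * (cols-1) = 8 * 7 = 56
Advantage = Left - Right = 56 - 56 = 0

0


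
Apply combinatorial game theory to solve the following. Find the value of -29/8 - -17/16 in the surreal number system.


x = -29/8, y = -17/16
Converting to common denominator: 16
x = -58/16, y = -17/16
x - y = -29/8 - -17/16 = -41/16

-41/16


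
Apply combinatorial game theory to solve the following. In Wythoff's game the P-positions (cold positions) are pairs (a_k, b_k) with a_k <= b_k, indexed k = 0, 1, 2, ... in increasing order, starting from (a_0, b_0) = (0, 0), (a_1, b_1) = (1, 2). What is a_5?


By Wythoff's theorem, a_k = floor(k * phi) and b_k = floor(k * phi^2) = a_k + k, where phi = (1 + sqrt(5))/2 is the golden ratio.
phi = (1 + sqrt(5))/2 = 1.618034
k = 5
k * phi = 5 * 1.618034 = 8.090170
a_5 = floor(k * phi) = 8

8


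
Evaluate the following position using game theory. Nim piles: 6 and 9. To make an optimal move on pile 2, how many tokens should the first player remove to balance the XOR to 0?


Piles: 6 and 9
Current XOR: 6 XOR 9 = 15 (non-zero, so this is an N-position).
To make the XOR zero, we need to find a move that balances the piles.
For pile 2 (size 9): target = 9 XOR 15 = 6
We reduce pile 2 from 9 to 6.
Tokens removed: 9 - 6 = 3
Verification: 6 XOR 6 = 0

3


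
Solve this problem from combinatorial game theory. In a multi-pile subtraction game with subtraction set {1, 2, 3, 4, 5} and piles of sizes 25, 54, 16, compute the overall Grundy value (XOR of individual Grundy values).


Subtraction set: {1, 2, 3, 4, 5}
For this subtraction set, G(n) = n mod 6 (period = max + 1 = 6).
Pile 1 (size 25): G(25) = 25 mod 6 = 1
Pile 2 (size 54): G(54) = 54 mod 6 = 0
Pile 3 (size 16): G(16) = 16 mod 6 = 4
Total Grundy value = XOR of all: 1 XOR 0 XOR 4 = 5

5


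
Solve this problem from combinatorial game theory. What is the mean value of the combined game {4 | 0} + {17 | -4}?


G1 = {4 | 0}, G2 = {17 | -4}
Each is a switch {a | b} with numbers a > b; its mean value is (a + b)/2, and mean value is additive over game sums: m(G1 + G2) = m(G1) + m(G2).
Mean of G1 = (4 + (0))/2 = 4/2 = 2
Mean of G2 = (17 + (-4))/2 = 13/2 = 13/2
Mean of G1 + G2 = 2 + 13/2 = 17/2

17/2


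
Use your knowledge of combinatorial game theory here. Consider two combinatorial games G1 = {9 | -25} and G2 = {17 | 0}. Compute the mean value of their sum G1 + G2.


G1 = {9 | -25}, G2 = {17 | 0}
Each is a switch {a | b} with numbers a > b; its mean value is (a + b)/2, and mean value is additive over game sums: m(G1 + G2) = m(G1) + m(G2).
Mean of G1 = (9 + (-25))/2 = -16/2 = -8
Mean of G2 = (17 + (0))/2 = 17/2 = 17/2
Mean of G1 + G2 = -8 + 17/2 = 1/2

1/2


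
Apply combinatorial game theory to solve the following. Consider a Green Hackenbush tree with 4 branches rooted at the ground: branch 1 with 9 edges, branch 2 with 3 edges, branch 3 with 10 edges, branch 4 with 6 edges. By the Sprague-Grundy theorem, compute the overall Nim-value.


The tree has 4 branches from the ground vertex.
In Green Hackenbush, the Nim-value of a simple path of length k is k.
Branch 1: length 9, Nim-value = 9
Branch 2: length 3, Nim-value = 3
Branch 3: length 10, Nim-value = 10
Branch 4: length 6, Nim-value = 6
Total Nim-value = XOR of all branch values:
0 XOR 9 = 9
9 XOR 3 = 10
10 XOR 10 = 0
0 XOR 6 = 6
Nim-value of the tree = 6

6


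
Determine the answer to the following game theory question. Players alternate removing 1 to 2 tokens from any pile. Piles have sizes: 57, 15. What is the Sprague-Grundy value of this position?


Subtraction set: {1, 2}
For this subtraction set, G(n) = n mod 3 (period = max + 1 = 3).
Pile 1 (size 57): G(57) = 57 mod 3 = 0
Pile 2 (size 15): G(15) = 15 mod 3 = 0
Total Grundy value = XOR of all: 0 XOR 0 = 0

0


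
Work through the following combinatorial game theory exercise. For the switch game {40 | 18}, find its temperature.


The game is {40 | 18}, a switch {a | b} with numbers a > b.
Cooling {a | b} by t gives {a - t | b + t}, which stops being hot when a - t = b + t, i.e. at t = (a - b)/2. So the temperature of a switch is (a - b)/2.
Temperature = (Left option - Right option) / 2
= (40 - (18)) / 2
= 22 / 2
= 11

11


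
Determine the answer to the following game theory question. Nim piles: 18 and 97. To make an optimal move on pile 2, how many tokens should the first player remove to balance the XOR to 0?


Piles: 18 and 97
Current XOR: 18 XOR 97 = 115 (non-zero, so this is an N-position).
To make the XOR zero, we need to find a move that balances the piles.
For pile 2 (size 97): target = 97 XOR 115 = 18
We reduce pile 2 from 97 to 18.
Tokens removed: 97 - 18 = 79
Verification: 18 XOR 18 = 0

79


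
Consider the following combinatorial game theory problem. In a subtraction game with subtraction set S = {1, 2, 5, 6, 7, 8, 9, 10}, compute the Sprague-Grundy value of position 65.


The subtraction set is S = {1, 2, 5, 6, 7, 8, 9, 10}.
G(k) = mex{ G(k - s) : s in S, s <= k }. We compute iteratively: G(0) = 0.
G(1) = mex({0}) = 1
G(2) = mex({0, 1}) = 2
G(3) = mex({1, 2}) = 0
G(4) = mex({0, 2}) = 1
G(5) = mex({0, 1}) = 2
G(6) = mex({0, 1, 2}) = 3
G(7) = mex({0, 1, 2, 3}) = 4
G(8) = mex({0, 1, 2, 3, 4}) = 5
G(9) = mex({0, 1, 2, 4, 5}) = 3
G(10) = mex({0, 1, 2, 3, 5}) = 4
G(11) = mex({0, 1, 2, 3, 4}) = 5
G(12) = mex({0, 1, 2, 3, 4, 5}) = 6
G(13) = mex({0, 1, 2, 3, 4, 5, 6}) = 7
G(14) = mex({1, 2, 3, 4, 5, 6, 7}) = 0
G(15) = mex({0, 2, 3, 4, 5, 7}) = 1
G(16) = mex({0, 1, 3, 4, 5}) = 2
G(17) = mex({1, 2, 3, 4, 5, 6}) = 0
G(18) = mex({0, 2, 3, 4, 5, 6, 7}) = 1
G(19) = mex({0, 1, 3, 4, 5, 6, 7}) = 2
G(20) = mex({0, 1, 2, 4, 5, 6, 7}) = 3
G(21) = mex({0, 1, 2, 3, 5, 6, 7}) = 4
G(22) = mex({0, 1, 2, 3, 4, 6, 7}) = 5
G(23) = mex({0, 1, 2, 4, 5, 7}) = 3
Observe that G(14)..G(23) = 0, 1, 2, 0, 1, 2, 3, 4, 5, 3 repeats G(0)..G(9) = 0, 1, 2, 0, 1, 2, 3, 4, 5, 3.
For k >= max(S) = 10, G(k) is determined by the previous 10 values G(k-10)..G(k-1); a window of 10 consecutive values has recurred shifted by 14, so by induction G(k + 14) = G(k) for all k >= 0: the sequence is periodic from the start with period 14.
One period: G(0..13) = 0, 1, 2, 0, 1, 2, 3, 4, 5, 3, 4, 5, 6, 7.
65 mod 14 = 9, so G(65) = G(9) = 3.

3


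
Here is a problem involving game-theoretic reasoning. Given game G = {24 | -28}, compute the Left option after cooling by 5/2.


Original game: {24 | -28} (a switch {a | b} with a > b).
Cooling by t (for t below the temperature (a - b)/2 = 26) taxes each move by t: {a | b} cooled by t is {a - t | b + t}.
Cooling amount: t = 5/2
Cooled Left option: 24 - 5/2 = 43/2
Cooled Right option: -28 + 5/2 = -51/2
Cooled game: {43/2 | -51/2}
Left option = 43/2

43/2


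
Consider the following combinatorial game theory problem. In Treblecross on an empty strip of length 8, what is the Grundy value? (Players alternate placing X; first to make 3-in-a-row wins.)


Treblecross: place X on empty cells; 3-in-a-row wins.
Playing within two cells of an existing X lets the opponent win at once, so sensible play treats the cells i-2..i+2 around each X as dead. The player left with no safe cell loses, so this is a normal-play take-away game on strips of safe cells.
Placing X at cell i (0-indexed) of a strip of k safe cells leaves independent strips of sizes max(0, i-2) and max(0, k-i-3). Hence G(k) = mex{ G(max(0,i-2)) XOR G(max(0,k-i-3)) : 0 <= i < k }, with G(0) = 0.
G(1): splits (0,0):0^0=0 -> mex({0}) = 1
G(2): splits (0,0):0^0=0 -> mex({0}) = 1
G(3): splits (0,0):0^0=0 -> mex({0}) = 1
G(4): splits (0,1):0^1=1 (0,0):0^0=0 -> mex({0, 1}) = 2
G(5): splits (0,2):0^1=1 (0,1):0^1=1 (0,0):0^0=0 -> mex({0, 1}) = 2
G(6) = mex({1}) = 0
G(7) = mex({0, 1, 2}) = 3
G(8) = mex({0, 1, 2}) = 3
Therefore G(8) = 3.

3


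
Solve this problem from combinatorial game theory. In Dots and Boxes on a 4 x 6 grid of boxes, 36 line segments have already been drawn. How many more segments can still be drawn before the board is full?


Grid: 4 x 6 boxes, i.e. 5 rows and 7 columns of dots.
Horizontal edges: (rows + 1) * cols = 5 * 6 = 30
Vertical edges: rows * (cols + 1) = 4 * 7 = 28
Total edges: 30 + 28 = 58
Edges drawn: 36
Remaining: 58 - 36 = 22

22


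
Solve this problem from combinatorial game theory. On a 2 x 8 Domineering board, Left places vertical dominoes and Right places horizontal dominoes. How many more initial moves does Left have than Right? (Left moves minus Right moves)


Board is 2 x 8 (rows x cols).
Left (vertical) placements: (rows-1) * cols = 1 * 8 = 8
Right (horizontal) placements: rows * (cols-1) = 2 * 7 = 14
Advantage = Left - Right = 8 - 14 = -6

-6


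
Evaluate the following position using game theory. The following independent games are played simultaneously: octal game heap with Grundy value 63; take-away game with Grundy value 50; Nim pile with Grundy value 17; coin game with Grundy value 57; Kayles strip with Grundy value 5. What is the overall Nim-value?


By the Sprague-Grundy theorem, the Grundy value of a sum of games is the XOR of individual Grundy values.
octal game heap: Grundy value = 63. Running XOR: 0 XOR 63 = 63
take-away game: Grundy value = 50. Running XOR: 63 XOR 50 = 13
Nim pile: Grundy value = 17. Running XOR: 13 XOR 17 = 28
coin game: Grundy value = 57. Running XOR: 28 XOR 57 = 37
Kayles strip: Grundy value = 5. Running XOR: 37 XOR 5 = 32
The combined Grundy value is 32.

32


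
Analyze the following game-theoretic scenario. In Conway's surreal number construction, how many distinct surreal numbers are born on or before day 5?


Day 0: {|} = 0 is born. Count = 1.
Day n: the number of surreal numbers born by day n is 2^(n+1) - 1.
By day 0: 2^1 - 1 = 1
By day 1: 2^2 - 1 = 3
By day 2: 2^3 - 1 = 7
By day 3: 2^4 - 1 = 15
By day 4: 2^5 - 1 = 31
By day 5: 2^6 - 1 = 63
By day 5: 63 surreal numbers.

63


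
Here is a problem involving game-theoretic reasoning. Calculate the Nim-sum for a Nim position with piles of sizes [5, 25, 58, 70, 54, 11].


We need the XOR (exclusive or) of all pile sizes.
After XOR-ing pile 1 (size 5): 0 XOR 5 = 5
After XOR-ing pile 2 (size 25): 5 XOR 25 = 28
After XOR-ing pile 3 (size 58): 28 XOR 58 = 38
After XOR-ing pile 4 (size 70): 38 XOR 70 = 96
After XOR-ing pile 5 (size 54): 96 XOR 54 = 86
After XOR-ing pile 6 (size 11): 86 XOR 11 = 93
The Nim-value of this position is 93.

93


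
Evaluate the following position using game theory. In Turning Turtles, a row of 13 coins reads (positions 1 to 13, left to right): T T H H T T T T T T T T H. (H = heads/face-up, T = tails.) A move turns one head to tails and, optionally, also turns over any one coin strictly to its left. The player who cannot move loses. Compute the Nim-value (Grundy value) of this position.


Coins: T T H H T T T T T T T T H
Key fact: a single head at position k behaves exactly like a Nim heap of size k (turning it to T and optionally flipping a coin at j < k corresponds to moving the heap from k to j, or to 0), and heads combine as a disjunctive sum (two heads at the same place would cancel, matching j XOR j = 0). So the Nim-value is the XOR of the 1-indexed positions of the heads.
Face-up positions (1-indexed): [3, 4, 13]
XOR 0 with 3: 0 XOR 3 = 3
XOR 3 with 4: 3 XOR 4 = 7
XOR 7 with 13: 7 XOR 13 = 10
Nim-value = 10

10


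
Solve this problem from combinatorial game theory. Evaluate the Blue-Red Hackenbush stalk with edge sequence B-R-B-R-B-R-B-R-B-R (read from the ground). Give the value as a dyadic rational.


Edges (from ground): B-R-B-R-B-R-B-R-B-R
By Berlekamp's sign-expansion rule, a Blue-Red Hackenbush stalk has the value of the surreal number whose sign sequence is the edge sequence with B -> + and R -> -.
Sign sequence: +-+-+-+-+-
Trace the sign expansion in the surreal number tree, starting from 0:
Edge 1: B (sign +) -> bounds (0, +inf), value = 1
Edge 2: R (sign -) -> bounds (0, 1), value = 1/2
Edge 3: B (sign +) -> bounds (1/2, 1), value = 3/4
Edge 4: R (sign -) -> bounds (1/2, 3/4), value = 5/8
Edge 5: B (sign +) -> bounds (5/8, 3/4), value = 11/16
Edge 6: R (sign -) -> bounds (5/8, 11/16), value = 21/32
Edge 7: B (sign +) -> bounds (21/32, 11/16), value = 43/64
Edge 8: R (sign -) -> bounds (21/32, 43/64), value = 85/128
Edge 9: B (sign +) -> bounds (85/128, 43/64), value = 171/256
Edge 10: R (sign -) -> bounds (85/128, 171/256), value = 341/512
Game value = 341/512

341/512


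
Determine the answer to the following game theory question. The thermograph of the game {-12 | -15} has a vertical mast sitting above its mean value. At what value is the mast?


Game = {-12 | -15}, a switch {a | b} with numbers a > b.
Its thermograph has left wall a - t and right wall b + t, which meet at t = (a - b)/2, where both equal (a + b)/2. So the mast (mean value) is at (a + b)/2.
Mean = (-12 + (-15))/2 = -27/2 = -27/2

-27/2


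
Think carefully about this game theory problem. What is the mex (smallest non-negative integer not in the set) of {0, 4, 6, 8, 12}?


Set = {0, 4, 6, 8, 12}
0 is in the set.
1 is NOT in the set. This is the mex.
mex = 1

1


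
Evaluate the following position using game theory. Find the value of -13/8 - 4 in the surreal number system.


x = -13/8, y = 4
Converting to common denominator: 8
x = -13/8, y = 32/8
x - y = -13/8 - 4 = -45/8

-45/8


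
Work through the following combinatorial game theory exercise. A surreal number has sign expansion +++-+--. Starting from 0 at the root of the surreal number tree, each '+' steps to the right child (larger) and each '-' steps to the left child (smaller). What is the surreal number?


Sign expansion: +++-+--
Rule: track bounds (lo, hi), initially (-inf, +inf). On '+', the current value becomes lo and we move to the simplest number in (value, hi): value + 1 if hi = +inf, otherwise the midpoint (value + hi)/2. On '-', the current value becomes hi and we move to value - 1 if lo = -inf, otherwise the midpoint (lo + value)/2.
Start at 0.
Step 1: sign = +, move right. Bounds: (0, +inf). Value = 1
Step 2: sign = +, move right. Bounds: (1, +inf). Value = 2
Step 3: sign = +, move right. Bounds: (2, +inf). Value = 3
Step 4: sign = -, move left. Bounds: (2, 3). Value = 5/2
Step 5: sign = +, move right. Bounds: (5/2, 3). Value = 11/4
Step 6: sign = -, move left. Bounds: (5/2, 11/4). Value = 21/8
Step 7: sign = -, move left. Bounds: (5/2, 21/8). Value = 41/16
The surreal number with sign expansion +++-+-- is 41/16.

41/16


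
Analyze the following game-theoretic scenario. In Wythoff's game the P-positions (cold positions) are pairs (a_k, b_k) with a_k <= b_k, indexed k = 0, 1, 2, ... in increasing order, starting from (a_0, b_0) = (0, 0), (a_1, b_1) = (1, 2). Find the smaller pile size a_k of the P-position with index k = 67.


By Wythoff's theorem, a_k = floor(k * phi) and b_k = floor(k * phi^2) = a_k + k, where phi = (1 + sqrt(5))/2 is the golden ratio.
phi = (1 + sqrt(5))/2 = 1.618034
k = 67
k * phi = 67 * 1.618034 = 108.408277
a_67 = floor(k * phi) = 108

108


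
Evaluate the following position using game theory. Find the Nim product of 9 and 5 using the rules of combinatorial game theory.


Nim multiplication is bilinear over XOR: (u XOR v) * w = (u*w) XOR (v*w).
So we split each operand into its bit components and XOR the pairwise Nim products.
9 = 1 + 8 (as XOR of powers of 2).
5 = 1 + 4 (as XOR of powers of 2).
Using the standard Nim-product table on single bits:
  2*2 = 3,   2*4 = 8,   2*8 = 12,
  4*4 = 6,   4*8 = 11,  8*8 = 13,
and  1*x = x (identity), k*l = l*k (commutative).
Pairwise Nim products:
  1 * 1 = 1
  1 * 4 = 4
  8 * 1 = 8
  8 * 4 = 11
XOR them: 1 XOR 4 XOR 8 XOR 11 = 6.
Result: 9 * 5 = 6 (in Nim).

6


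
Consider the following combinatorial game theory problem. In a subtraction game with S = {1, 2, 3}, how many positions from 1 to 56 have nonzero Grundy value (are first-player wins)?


Subtraction set S = {1, 2, 3}, so G(n) = n mod 4.
G(n) = 0 when n is a multiple of 4.
Multiples of 4 in [1, 56]: 14
N-positions (nonzero Grundy) = 56 - 14 = 42

42


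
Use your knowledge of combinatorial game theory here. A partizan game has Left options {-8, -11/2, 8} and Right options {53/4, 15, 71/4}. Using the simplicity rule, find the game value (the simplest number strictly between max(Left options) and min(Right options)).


Left options: {-8, -11/2, 8}, max = 8
Right options: {53/4, 15, 71/4}, min = 53/4
All options are numbers and max(Left) < min(Right), so by the simplicity theorem the value is the simplest (earliest-born) number strictly between 8 and 53/4.
Integers 9 through 13 all lie strictly between 8 and 53/4.
Among integers, the simplest (lowest birthday = smallest |n|; 0 is born on day 0, +-n on day n) is 9.
No non-integer in the interval can be simpler: if x is a non-integer in the interval, then floor(x) or ceil(x) also lies in the interval (the interval contains an integer), and both are proper prefixes of x's sign expansion, i.e. born earlier. So the game value is 9.
Game value = 9

9


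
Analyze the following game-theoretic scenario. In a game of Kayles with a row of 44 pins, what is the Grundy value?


Kayles: a move removes 1 or 2 adjacent pins from a contiguous row.
Removing pins from a row of k leaves two independent rows (a, b) with a + b = k - 1 (one pin) or a + b = k - 2 (two pins); an end removal gives a = 0.
By Sprague-Grundy, G(k) = mex{ G(a) XOR G(b) } over all these splits. G(0) = 0.
G(1): splits (0,0):0^0=0 -> mex({0}) = 1
G(2): splits (0,1):0^1=1 (0,0):0^0=0 -> mex({0, 1}) = 2
G(3): splits (0,2):0^2=2 (1,1):1^1=0 (0,1):0^1=1 -> mex({0, 1, 2}) = 3
G(4): splits (0,3):0^3=3 (1,2):1^2=3 (0,2):0^2=2 (1,1):1^1=0 -> mex({0, 2, 3}) = 1
G(5): splits (0,4):0^1=1 (1,3):1^3=2 (2,2):2^2=0 (0,3):0^3=3 (1,2):1^2=3 -> mex({0, 1, 2, 3}) = 4
G(6) = mex({0, 1, 2, 4}) = 3
G(7) = mex({0, 1, 3, 4, 5}) = 2
G(8) = mex({0, 2, 3, 5, 6}) = 1
G(9) = mex({0, 1, 2, 3, 6, 7}) = 4
G(10) = mex({0, 1, 3, 4, 5, 7}) = 2
G(11) = mex({0, 1, 2, 3, 4, 5}) = 6
G(12) = mex({0, 1, 2, 3, 5, 6, 7}) = 4
G(13) = mex({0, 2, 3, 4, 6, 7}) = 1
G(14) = mex({0, 1, 4, 5, 6, 7}) = 2
G(15) = mex({0, 1, 2, 3, 4, 5, 6}) = 7
G(16) = mex({0, 2, 3, 5, 6, 7}) = 1
G(17) = mex({0, 1, 2, 3, 5, 6, 7}) = 4
G(18) = mex({0, 1, 2, 4, 5, 6}) = 3
G(19) = mex({0, 1, 3, 4, 5, 7}) = 2
G(20) = mex({0, 2, 3, 4, 5, 6, 7}) = 1
G(21) = mex({0, 1, 2, 3, 5, 6, 7}) = 4
G(22) = mex({0, 1, 2, 3, 4, 5, 7}) = 6
G(23) = mex({0, 1, 2, 3, 4, 5, 6}) = 7
G(24) = mex({0, 1, 2, 3, 5, 6, 7}) = 4
G(25) = mex({0, 2, 3, 4, 6, 7}) = 1
G(26) = mex({0, 1, 3, 4, 5, 6, 7}) = 2
G(27) = mex({0, 1, 2, 3, 4, 5, 6, 7}) = 8
G(28) = mex({0, 1, 2, 3, 4, 6, 7, 8}) = 5
G(29) = mex({0, 1, 2, 3, 5, 6, 7, 8, 9}) = 4
G(30) = mex({0, 1, 2, 3, 4, 5, 6, 9, 10}) = 7
G(31) = mex({0, 1, 3, 4, 5, 7, 10, 11}) = 2
G(32) = mex({0, 2, 3, 4, 5, 6, 7, 9, 11}) = 1
G(33) = mex({0, 1, 2, 3, 4, 5, 6, 7, 9, 12}) = 8
G(34) = mex({0, 1, 2, 3, 4, 5, 7, 8, 11, 12}) = 6
G(35) = mex({0, 1, 2, 3, 4, 5, 6, 8, 9, 10, 11}) = 7
G(36) = mex({0, 1, 2, 3, 5, 6, 7, 9, 10}) = 4
G(37) = mex({0, 2, 3, 4, 6, 7, 9, 10, 11, 12}) = 1
G(38) = mex({0, 1, 3, 4, 5, 6, 7, 9, 10, 11, 12}) = 2
G(39) = mex({0, 1, 2, 4, 5, 6, 7, 9, 10, 12, 14}) = 3
G(40) = mex({0, 2, 3, 4, 6, 7, 11, 12, 14}) = 1
G(41) = mex({0, 1, 2, 3, 5, 6, 7, 9, 10, 11, 12}) = 4
G(42) = mex({0, 1, 2, 3, 4, 5, 6, 9, 10}) = 7
G(43) = mex({0, 1, 3, 4, 5, 7, 9, 10, 12, 15}) = 2
G(44) = mex({0, 2, 3, 4, 5, 6, 7, 9, 10, 12, 15}) = 1
Therefore G(44) = 1.

1


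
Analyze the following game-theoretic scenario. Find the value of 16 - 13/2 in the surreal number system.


x = 16, y = 13/2
Converting to common denominator: 2
x = 32/2, y = 13/2
x - y = 16 - 13/2 = 19/2

19/2


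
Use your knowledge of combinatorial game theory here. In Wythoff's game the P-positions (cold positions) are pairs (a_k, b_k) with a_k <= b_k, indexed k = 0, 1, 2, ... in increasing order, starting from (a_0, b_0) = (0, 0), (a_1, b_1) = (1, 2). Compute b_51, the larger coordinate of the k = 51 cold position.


By Wythoff's theorem, a_k = floor(k * phi) and b_k = floor(k * phi^2) = a_k + k, where phi = (1 + sqrt(5))/2 is the golden ratio.
phi = (1 + sqrt(5))/2 = 1.618034
phi^2 = phi + 1 = 2.618034
k = 51
k * phi^2 = 51 * 2.618034 = 133.519733
b_51 = floor(k * phi^2) = 133 (check: a_51 + k = 82 + 51 = 133)

133


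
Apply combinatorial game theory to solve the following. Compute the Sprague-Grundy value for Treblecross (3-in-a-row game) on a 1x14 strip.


Treblecross: place X on empty cells; 3-in-a-row wins.
Playing within two cells of an existing X lets the opponent win at once, so sensible play treats the cells i-2..i+2 around each X as dead. The player left with no safe cell loses, so this is a normal-play take-away game on strips of safe cells.
Placing X at cell i (0-indexed) of a strip of k safe cells leaves independent strips of sizes max(0, i-2) and max(0, k-i-3). Hence G(k) = mex{ G(max(0,i-2)) XOR G(max(0,k-i-3)) : 0 <= i < k }, with G(0) = 0.
G(1): splits (0,0):0^0=0 -> mex({0}) = 1
G(2): splits (0,0):0^0=0 -> mex({0}) = 1
G(3): splits (0,0):0^0=0 -> mex({0}) = 1
G(4): splits (0,1):0^1=1 (0,0):0^0=0 -> mex({0, 1}) = 2
G(5): splits (0,2):0^1=1 (0,1):0^1=1 (0,0):0^0=0 -> mex({0, 1}) = 2
G(6) = mex({1}) = 0
G(7) = mex({0, 1, 2}) = 3
G(8) = mex({0, 1, 2}) = 3
G(9) = mex({0, 2}) = 1
G(10) = mex({0, 2, 3}) = 1
G(11) = mex({0, 3}) = 1
G(12) = mex({1, 3}) = 0
G(13) = mex({0, 1, 2, 3}) = 4
G(14) = mex({0, 1, 2}) = 3
Therefore G(14) = 3.

3


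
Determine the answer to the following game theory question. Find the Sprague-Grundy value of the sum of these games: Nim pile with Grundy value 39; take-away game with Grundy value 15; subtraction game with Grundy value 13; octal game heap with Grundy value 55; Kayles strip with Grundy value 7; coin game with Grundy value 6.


By the Sprague-Grundy theorem, the Grundy value of a sum of games is the XOR of individual Grundy values.
Nim pile: Grundy value = 39. Running XOR: 0 XOR 39 = 39
take-away game: Grundy value = 15. Running XOR: 39 XOR 15 = 40
subtraction game: Grundy value = 13. Running XOR: 40 XOR 13 = 37
octal game heap: Grundy value = 55. Running XOR: 37 XOR 55 = 18
Kayles strip: Grundy value = 7. Running XOR: 18 XOR 7 = 21
coin game: Grundy value = 6. Running XOR: 21 XOR 6 = 19
The combined Grundy value is 19.

19


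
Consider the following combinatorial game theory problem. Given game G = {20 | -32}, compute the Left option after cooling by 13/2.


Original game: {20 | -32} (a switch {a | b} with a > b).
Cooling by t (for t below the temperature (a - b)/2 = 26) taxes each move by t: {a | b} cooled by t is {a - t | b + t}.
Cooling amount: t = 13/2
Cooled Left option: 20 - 13/2 = 27/2
Cooled Right option: -32 + 13/2 = -51/2
Cooled game: {27/2 | -51/2}
Left option = 27/2

27/2


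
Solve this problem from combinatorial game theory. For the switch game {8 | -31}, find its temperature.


The game is {8 | -31}, a switch {a | b} with numbers a > b.
Cooling {a | b} by t gives {a - t | b + t}, which stops being hot when a - t = b + t, i.e. at t = (a - b)/2. So the temperature of a switch is (a - b)/2.
Temperature = (Left option - Right option) / 2
= (8 - (-31)) / 2
= 39 / 2
= 39/2

39/2


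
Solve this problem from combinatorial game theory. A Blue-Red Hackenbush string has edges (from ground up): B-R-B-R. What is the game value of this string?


Edges (from ground): B-R-B-R
By Berlekamp's sign-expansion rule, a Blue-Red Hackenbush stalk has the value of the surreal number whose sign sequence is the edge sequence with B -> + and R -> -.
Sign sequence: +-+-
Trace the sign expansion in the surreal number tree, starting from 0:
Edge 1: B (sign +) -> bounds (0, +inf), value = 1
Edge 2: R (sign -) -> bounds (0, 1), value = 1/2
Edge 3: B (sign +) -> bounds (1/2, 1), value = 3/4
Edge 4: R (sign -) -> bounds (1/2, 3/4), value = 5/8
Game value = 5/8

5/8


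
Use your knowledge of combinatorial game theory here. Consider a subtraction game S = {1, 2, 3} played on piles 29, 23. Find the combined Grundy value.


Subtraction set: {1, 2, 3}
For this subtraction set, G(n) = n mod 4 (period = max + 1 = 4).
Pile 1 (size 29): G(29) = 29 mod 4 = 1
Pile 2 (size 23): G(23) = 23 mod 4 = 3
Total Grundy value = XOR of all: 1 XOR 3 = 2

2


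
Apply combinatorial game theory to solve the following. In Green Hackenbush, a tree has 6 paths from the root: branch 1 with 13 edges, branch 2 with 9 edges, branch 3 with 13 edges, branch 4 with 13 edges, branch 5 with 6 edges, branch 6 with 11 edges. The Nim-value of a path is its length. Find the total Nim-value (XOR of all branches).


The tree has 6 branches from the ground vertex.
In Green Hackenbush, the Nim-value of a simple path of length k is k.
Branch 1: length 13, Nim-value = 13
Branch 2: length 9, Nim-value = 9
Branch 3: length 13, Nim-value = 13
Branch 4: length 13, Nim-value = 13
Branch 5: length 6, Nim-value = 6
Branch 6: length 11, Nim-value = 11
Total Nim-value = XOR of all branch values:
0 XOR 13 = 13
13 XOR 9 = 4
4 XOR 13 = 9
9 XOR 13 = 4
4 XOR 6 = 2
2 XOR 11 = 9
Nim-value of the tree = 9

9


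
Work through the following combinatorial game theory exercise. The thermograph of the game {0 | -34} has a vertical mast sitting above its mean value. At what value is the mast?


Game = {0 | -34}, a switch {a | b} with numbers a > b.
Its thermograph has left wall a - t and right wall b + t, which meet at t = (a - b)/2, where both equal (a + b)/2. So the mast (mean value) is at (a + b)/2.
Mean = (0 + (-34))/2 = -34/2 = -17

-17


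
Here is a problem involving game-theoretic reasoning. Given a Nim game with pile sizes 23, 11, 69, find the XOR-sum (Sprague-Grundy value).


We need the XOR (exclusive or) of all pile sizes.
After XOR-ing pile 1 (size 23): 0 XOR 23 = 23
After XOR-ing pile 2 (size 11): 23 XOR 11 = 28
After XOR-ing pile 3 (size 69): 28 XOR 69 = 89
The Nim-value of this position is 89.

89


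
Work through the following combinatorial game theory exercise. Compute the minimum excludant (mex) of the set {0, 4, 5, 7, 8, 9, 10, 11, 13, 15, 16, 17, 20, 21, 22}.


Set = {0, 4, 5, 7, 8, 9, 10, 11, 13, 15, 16, 17, 20, 21, 22}
0 is in the set.
1 is NOT in the set. This is the mex.
mex = 1

1


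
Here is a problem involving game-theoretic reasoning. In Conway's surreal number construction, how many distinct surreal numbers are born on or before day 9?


Day 0: {|} = 0 is born. Count = 1.
Day n: the number of surreal numbers born by day n is 2^(n+1) - 1.
By day 0: 2^1 - 1 = 1
By day 1: 2^2 - 1 = 3
By day 2: 2^3 - 1 = 7
By day 3: 2^4 - 1 = 15
By day 4: 2^5 - 1 = 31
By day 5: 2^6 - 1 = 63
By day 6: 2^7 - 1 = 127
By day 7: 2^8 - 1 = 255
By day 8: 2^9 - 1 = 511
By day 9: 2^10 - 1 = 1023
By day 9: 1023 surreal numbers.

1023


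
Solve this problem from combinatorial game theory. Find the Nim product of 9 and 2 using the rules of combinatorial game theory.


Nim multiplication is bilinear over XOR: (u XOR v) * w = (u*w) XOR (v*w).
So we split each operand into its bit components and XOR the pairwise Nim products.
9 = 1 + 8 (as XOR of powers of 2).
2 = 2 (as XOR of powers of 2).
Using the standard Nim-product table on single bits:
  2*2 = 3,   2*4 = 8,   2*8 = 12,
  4*4 = 6,   4*8 = 11,  8*8 = 13,
and  1*x = x (identity), k*l = l*k (commutative).
Pairwise Nim products:
  1 * 2 = 2
  8 * 2 = 12
XOR them: 2 XOR 12 = 14.
Result: 9 * 2 = 14 (in Nim).

14
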